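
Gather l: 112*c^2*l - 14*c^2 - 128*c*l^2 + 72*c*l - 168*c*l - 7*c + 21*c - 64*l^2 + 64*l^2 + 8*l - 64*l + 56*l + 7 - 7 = -14*c^2 - 128*c*l^2 + 14*c + l*(112*c^2 - 96*c)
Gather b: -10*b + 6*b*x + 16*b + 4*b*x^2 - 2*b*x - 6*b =b*(4*x^2 + 4*x)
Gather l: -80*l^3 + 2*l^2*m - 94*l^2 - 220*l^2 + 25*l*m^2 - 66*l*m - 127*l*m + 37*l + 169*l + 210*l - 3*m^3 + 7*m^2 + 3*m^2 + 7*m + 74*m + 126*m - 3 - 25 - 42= -80*l^3 + l^2*(2*m - 314) + l*(25*m^2 - 193*m + 416) - 3*m^3 + 10*m^2 + 207*m - 70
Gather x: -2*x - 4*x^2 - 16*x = -4*x^2 - 18*x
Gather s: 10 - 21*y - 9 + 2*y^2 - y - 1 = 2*y^2 - 22*y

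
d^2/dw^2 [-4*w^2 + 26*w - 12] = -8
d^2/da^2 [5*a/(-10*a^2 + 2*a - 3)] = 20*(-2*a*(10*a - 1)^2 + (15*a - 1)*(10*a^2 - 2*a + 3))/(10*a^2 - 2*a + 3)^3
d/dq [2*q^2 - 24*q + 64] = 4*q - 24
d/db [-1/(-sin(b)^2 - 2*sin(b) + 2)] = -2*(sin(b) + 1)*cos(b)/(sin(b)^2 + 2*sin(b) - 2)^2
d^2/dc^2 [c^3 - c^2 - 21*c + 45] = 6*c - 2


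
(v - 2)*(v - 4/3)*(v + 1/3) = v^3 - 3*v^2 + 14*v/9 + 8/9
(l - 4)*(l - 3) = l^2 - 7*l + 12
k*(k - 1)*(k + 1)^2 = k^4 + k^3 - k^2 - k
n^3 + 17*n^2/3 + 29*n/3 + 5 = (n + 1)*(n + 5/3)*(n + 3)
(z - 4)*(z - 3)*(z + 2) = z^3 - 5*z^2 - 2*z + 24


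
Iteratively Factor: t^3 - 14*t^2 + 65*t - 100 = (t - 5)*(t^2 - 9*t + 20) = (t - 5)*(t - 4)*(t - 5)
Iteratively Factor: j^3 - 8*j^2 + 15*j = (j - 3)*(j^2 - 5*j) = (j - 5)*(j - 3)*(j)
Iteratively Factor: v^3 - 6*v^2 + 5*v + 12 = (v - 4)*(v^2 - 2*v - 3) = (v - 4)*(v - 3)*(v + 1)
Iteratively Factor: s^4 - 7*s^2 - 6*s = (s + 2)*(s^3 - 2*s^2 - 3*s) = (s - 3)*(s + 2)*(s^2 + s) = s*(s - 3)*(s + 2)*(s + 1)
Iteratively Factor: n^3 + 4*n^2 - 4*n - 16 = (n - 2)*(n^2 + 6*n + 8) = (n - 2)*(n + 2)*(n + 4)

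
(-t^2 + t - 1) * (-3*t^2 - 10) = 3*t^4 - 3*t^3 + 13*t^2 - 10*t + 10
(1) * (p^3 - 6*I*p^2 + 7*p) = p^3 - 6*I*p^2 + 7*p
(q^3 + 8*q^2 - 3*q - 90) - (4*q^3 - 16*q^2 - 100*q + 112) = -3*q^3 + 24*q^2 + 97*q - 202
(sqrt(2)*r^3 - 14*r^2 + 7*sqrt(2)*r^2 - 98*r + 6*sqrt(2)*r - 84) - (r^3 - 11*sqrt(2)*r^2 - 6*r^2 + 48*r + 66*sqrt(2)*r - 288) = -r^3 + sqrt(2)*r^3 - 8*r^2 + 18*sqrt(2)*r^2 - 146*r - 60*sqrt(2)*r + 204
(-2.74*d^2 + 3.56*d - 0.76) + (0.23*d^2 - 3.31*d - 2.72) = -2.51*d^2 + 0.25*d - 3.48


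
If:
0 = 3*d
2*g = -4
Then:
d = 0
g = -2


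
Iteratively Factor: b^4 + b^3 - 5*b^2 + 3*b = (b + 3)*(b^3 - 2*b^2 + b) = (b - 1)*(b + 3)*(b^2 - b) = (b - 1)^2*(b + 3)*(b)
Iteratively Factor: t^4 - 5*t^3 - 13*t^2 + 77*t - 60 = (t + 4)*(t^3 - 9*t^2 + 23*t - 15) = (t - 5)*(t + 4)*(t^2 - 4*t + 3) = (t - 5)*(t - 3)*(t + 4)*(t - 1)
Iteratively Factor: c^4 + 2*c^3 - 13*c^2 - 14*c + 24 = (c - 3)*(c^3 + 5*c^2 + 2*c - 8) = (c - 3)*(c - 1)*(c^2 + 6*c + 8) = (c - 3)*(c - 1)*(c + 2)*(c + 4)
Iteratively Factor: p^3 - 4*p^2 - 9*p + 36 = (p - 3)*(p^2 - p - 12) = (p - 3)*(p + 3)*(p - 4)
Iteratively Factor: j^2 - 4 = (j + 2)*(j - 2)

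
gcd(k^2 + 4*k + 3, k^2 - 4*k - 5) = k + 1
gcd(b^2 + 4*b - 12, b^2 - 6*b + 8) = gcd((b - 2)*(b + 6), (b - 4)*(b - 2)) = b - 2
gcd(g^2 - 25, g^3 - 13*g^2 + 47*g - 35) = g - 5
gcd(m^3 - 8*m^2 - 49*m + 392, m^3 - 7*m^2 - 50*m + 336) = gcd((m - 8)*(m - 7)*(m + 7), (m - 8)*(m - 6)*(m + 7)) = m^2 - m - 56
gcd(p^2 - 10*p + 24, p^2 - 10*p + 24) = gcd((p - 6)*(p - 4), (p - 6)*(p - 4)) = p^2 - 10*p + 24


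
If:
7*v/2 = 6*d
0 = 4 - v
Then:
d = 7/3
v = 4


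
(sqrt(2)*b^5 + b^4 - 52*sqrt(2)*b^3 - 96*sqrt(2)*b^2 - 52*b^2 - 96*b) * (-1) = -sqrt(2)*b^5 - b^4 + 52*sqrt(2)*b^3 + 52*b^2 + 96*sqrt(2)*b^2 + 96*b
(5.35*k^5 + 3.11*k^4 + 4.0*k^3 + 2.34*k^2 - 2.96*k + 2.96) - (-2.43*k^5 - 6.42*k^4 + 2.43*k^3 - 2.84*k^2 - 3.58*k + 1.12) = 7.78*k^5 + 9.53*k^4 + 1.57*k^3 + 5.18*k^2 + 0.62*k + 1.84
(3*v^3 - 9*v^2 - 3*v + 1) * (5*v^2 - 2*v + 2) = 15*v^5 - 51*v^4 + 9*v^3 - 7*v^2 - 8*v + 2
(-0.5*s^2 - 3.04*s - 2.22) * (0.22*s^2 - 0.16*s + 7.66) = -0.11*s^4 - 0.5888*s^3 - 3.832*s^2 - 22.9312*s - 17.0052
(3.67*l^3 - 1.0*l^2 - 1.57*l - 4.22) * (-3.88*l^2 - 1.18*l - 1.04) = -14.2396*l^5 - 0.4506*l^4 + 3.4548*l^3 + 19.2662*l^2 + 6.6124*l + 4.3888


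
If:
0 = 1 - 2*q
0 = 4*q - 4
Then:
No Solution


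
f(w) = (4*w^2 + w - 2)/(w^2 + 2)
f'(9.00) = 0.01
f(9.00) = 3.99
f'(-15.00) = -0.01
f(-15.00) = 3.89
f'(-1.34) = -1.85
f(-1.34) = 1.01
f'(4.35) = 0.16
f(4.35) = 3.73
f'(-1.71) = -1.45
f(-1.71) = 1.62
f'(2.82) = 0.51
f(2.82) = 3.28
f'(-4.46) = -0.22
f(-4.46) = 3.34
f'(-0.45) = -1.48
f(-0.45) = -0.74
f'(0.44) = 2.20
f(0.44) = -0.36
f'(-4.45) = -0.22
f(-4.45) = 3.34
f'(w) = -2*w*(4*w^2 + w - 2)/(w^2 + 2)^2 + (8*w + 1)/(w^2 + 2) = (-w^2 + 20*w + 2)/(w^4 + 4*w^2 + 4)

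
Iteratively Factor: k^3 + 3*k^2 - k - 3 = (k + 3)*(k^2 - 1) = (k + 1)*(k + 3)*(k - 1)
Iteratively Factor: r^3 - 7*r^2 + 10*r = (r - 5)*(r^2 - 2*r) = (r - 5)*(r - 2)*(r)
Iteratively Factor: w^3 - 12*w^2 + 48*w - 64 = (w - 4)*(w^2 - 8*w + 16) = (w - 4)^2*(w - 4)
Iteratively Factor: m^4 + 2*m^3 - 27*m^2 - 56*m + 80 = (m - 5)*(m^3 + 7*m^2 + 8*m - 16) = (m - 5)*(m - 1)*(m^2 + 8*m + 16) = (m - 5)*(m - 1)*(m + 4)*(m + 4)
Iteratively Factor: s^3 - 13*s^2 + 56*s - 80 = (s - 4)*(s^2 - 9*s + 20) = (s - 5)*(s - 4)*(s - 4)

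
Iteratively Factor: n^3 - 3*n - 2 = (n + 1)*(n^2 - n - 2) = (n - 2)*(n + 1)*(n + 1)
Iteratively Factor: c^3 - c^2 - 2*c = (c + 1)*(c^2 - 2*c) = (c - 2)*(c + 1)*(c)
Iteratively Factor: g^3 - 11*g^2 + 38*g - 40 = (g - 4)*(g^2 - 7*g + 10) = (g - 5)*(g - 4)*(g - 2)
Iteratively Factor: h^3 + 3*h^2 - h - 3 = (h - 1)*(h^2 + 4*h + 3) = (h - 1)*(h + 3)*(h + 1)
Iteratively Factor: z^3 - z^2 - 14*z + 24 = (z + 4)*(z^2 - 5*z + 6) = (z - 2)*(z + 4)*(z - 3)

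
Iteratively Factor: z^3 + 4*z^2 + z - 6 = (z + 3)*(z^2 + z - 2) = (z + 2)*(z + 3)*(z - 1)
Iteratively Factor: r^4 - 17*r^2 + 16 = (r + 1)*(r^3 - r^2 - 16*r + 16) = (r + 1)*(r + 4)*(r^2 - 5*r + 4) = (r - 4)*(r + 1)*(r + 4)*(r - 1)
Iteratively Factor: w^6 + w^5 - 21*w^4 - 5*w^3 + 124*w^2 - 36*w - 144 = (w + 4)*(w^5 - 3*w^4 - 9*w^3 + 31*w^2 - 36) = (w - 2)*(w + 4)*(w^4 - w^3 - 11*w^2 + 9*w + 18) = (w - 2)^2*(w + 4)*(w^3 + w^2 - 9*w - 9) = (w - 2)^2*(w + 3)*(w + 4)*(w^2 - 2*w - 3) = (w - 3)*(w - 2)^2*(w + 3)*(w + 4)*(w + 1)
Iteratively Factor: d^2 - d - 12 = (d + 3)*(d - 4)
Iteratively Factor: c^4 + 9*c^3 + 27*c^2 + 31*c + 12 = (c + 4)*(c^3 + 5*c^2 + 7*c + 3) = (c + 3)*(c + 4)*(c^2 + 2*c + 1) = (c + 1)*(c + 3)*(c + 4)*(c + 1)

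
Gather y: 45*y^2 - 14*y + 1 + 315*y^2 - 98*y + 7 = 360*y^2 - 112*y + 8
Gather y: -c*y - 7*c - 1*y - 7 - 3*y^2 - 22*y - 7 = -7*c - 3*y^2 + y*(-c - 23) - 14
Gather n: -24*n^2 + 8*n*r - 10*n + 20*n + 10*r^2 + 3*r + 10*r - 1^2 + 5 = -24*n^2 + n*(8*r + 10) + 10*r^2 + 13*r + 4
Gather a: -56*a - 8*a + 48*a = -16*a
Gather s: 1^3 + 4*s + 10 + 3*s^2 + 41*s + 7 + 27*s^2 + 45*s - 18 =30*s^2 + 90*s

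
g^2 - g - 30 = (g - 6)*(g + 5)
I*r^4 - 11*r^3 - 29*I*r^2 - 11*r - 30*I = (r + I)*(r + 5*I)*(r + 6*I)*(I*r + 1)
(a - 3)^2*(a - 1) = a^3 - 7*a^2 + 15*a - 9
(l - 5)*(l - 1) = l^2 - 6*l + 5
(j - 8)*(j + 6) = j^2 - 2*j - 48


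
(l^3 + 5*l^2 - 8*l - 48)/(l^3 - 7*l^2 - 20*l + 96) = (l + 4)/(l - 8)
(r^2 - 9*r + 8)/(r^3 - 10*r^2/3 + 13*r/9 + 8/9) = 9*(r - 8)/(9*r^2 - 21*r - 8)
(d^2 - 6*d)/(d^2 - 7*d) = (d - 6)/(d - 7)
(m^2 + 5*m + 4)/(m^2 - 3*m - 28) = (m + 1)/(m - 7)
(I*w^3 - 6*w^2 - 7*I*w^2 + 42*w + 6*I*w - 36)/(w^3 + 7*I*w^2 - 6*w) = I*(w^2 - 7*w + 6)/(w*(w + I))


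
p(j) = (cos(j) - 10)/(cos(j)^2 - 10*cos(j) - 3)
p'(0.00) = 0.00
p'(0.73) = 0.60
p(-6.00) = 0.77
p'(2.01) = 49.23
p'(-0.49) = -0.33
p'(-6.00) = 0.17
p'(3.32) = -0.36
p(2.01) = -7.28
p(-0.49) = 0.83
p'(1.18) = 1.99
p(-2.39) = -2.22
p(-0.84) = 1.01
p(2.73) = -1.56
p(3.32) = -1.41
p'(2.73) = 1.00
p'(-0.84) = -0.79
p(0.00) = 0.75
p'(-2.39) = -3.44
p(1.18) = 1.44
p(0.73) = 0.94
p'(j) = (2*sin(j)*cos(j) - 10*sin(j))*(cos(j) - 10)/(cos(j)^2 - 10*cos(j) - 3)^2 - sin(j)/(cos(j)^2 - 10*cos(j) - 3)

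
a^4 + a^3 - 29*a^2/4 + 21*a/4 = a*(a - 3/2)*(a - 1)*(a + 7/2)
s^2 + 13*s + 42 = (s + 6)*(s + 7)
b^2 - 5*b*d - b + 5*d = (b - 1)*(b - 5*d)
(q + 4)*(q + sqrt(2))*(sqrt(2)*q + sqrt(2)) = sqrt(2)*q^3 + 2*q^2 + 5*sqrt(2)*q^2 + 4*sqrt(2)*q + 10*q + 8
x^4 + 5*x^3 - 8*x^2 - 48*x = x*(x - 3)*(x + 4)^2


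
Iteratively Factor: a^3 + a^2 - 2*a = (a + 2)*(a^2 - a) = (a - 1)*(a + 2)*(a)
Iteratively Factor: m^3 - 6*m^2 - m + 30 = (m + 2)*(m^2 - 8*m + 15) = (m - 3)*(m + 2)*(m - 5)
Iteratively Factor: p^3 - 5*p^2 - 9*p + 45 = (p + 3)*(p^2 - 8*p + 15) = (p - 5)*(p + 3)*(p - 3)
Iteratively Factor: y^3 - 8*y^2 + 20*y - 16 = (y - 2)*(y^2 - 6*y + 8) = (y - 4)*(y - 2)*(y - 2)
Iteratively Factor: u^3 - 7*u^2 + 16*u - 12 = (u - 2)*(u^2 - 5*u + 6) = (u - 3)*(u - 2)*(u - 2)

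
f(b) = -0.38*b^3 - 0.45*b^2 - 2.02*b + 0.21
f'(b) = -1.14*b^2 - 0.9*b - 2.02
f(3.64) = -31.43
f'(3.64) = -20.40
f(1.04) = -2.80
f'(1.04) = -4.19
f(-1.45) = 3.35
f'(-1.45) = -3.11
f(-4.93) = 44.76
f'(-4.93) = -25.29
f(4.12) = -42.33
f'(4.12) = -25.08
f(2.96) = -19.57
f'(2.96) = -14.67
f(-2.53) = 8.59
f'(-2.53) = -7.04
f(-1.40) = 3.20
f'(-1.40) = -2.99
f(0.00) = 0.21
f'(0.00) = -2.02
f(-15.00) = 1211.76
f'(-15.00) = -245.02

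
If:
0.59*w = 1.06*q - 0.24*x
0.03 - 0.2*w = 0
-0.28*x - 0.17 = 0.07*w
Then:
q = -0.06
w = 0.15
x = -0.64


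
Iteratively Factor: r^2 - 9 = (r + 3)*(r - 3)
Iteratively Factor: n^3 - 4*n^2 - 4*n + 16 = (n + 2)*(n^2 - 6*n + 8) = (n - 4)*(n + 2)*(n - 2)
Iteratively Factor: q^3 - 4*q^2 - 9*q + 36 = (q - 4)*(q^2 - 9) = (q - 4)*(q - 3)*(q + 3)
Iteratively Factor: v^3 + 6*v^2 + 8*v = (v)*(v^2 + 6*v + 8) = v*(v + 4)*(v + 2)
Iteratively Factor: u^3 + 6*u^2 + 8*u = (u + 2)*(u^2 + 4*u) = (u + 2)*(u + 4)*(u)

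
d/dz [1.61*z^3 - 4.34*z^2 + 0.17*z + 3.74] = 4.83*z^2 - 8.68*z + 0.17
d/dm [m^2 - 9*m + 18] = 2*m - 9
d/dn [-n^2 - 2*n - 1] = -2*n - 2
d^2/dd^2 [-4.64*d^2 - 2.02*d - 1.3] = -9.28000000000000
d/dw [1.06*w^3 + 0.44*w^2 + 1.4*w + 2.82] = 3.18*w^2 + 0.88*w + 1.4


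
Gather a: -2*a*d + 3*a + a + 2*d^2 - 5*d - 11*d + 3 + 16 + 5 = a*(4 - 2*d) + 2*d^2 - 16*d + 24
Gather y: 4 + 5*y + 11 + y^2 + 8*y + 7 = y^2 + 13*y + 22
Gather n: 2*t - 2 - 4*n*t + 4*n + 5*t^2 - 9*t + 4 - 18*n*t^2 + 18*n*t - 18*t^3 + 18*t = n*(-18*t^2 + 14*t + 4) - 18*t^3 + 5*t^2 + 11*t + 2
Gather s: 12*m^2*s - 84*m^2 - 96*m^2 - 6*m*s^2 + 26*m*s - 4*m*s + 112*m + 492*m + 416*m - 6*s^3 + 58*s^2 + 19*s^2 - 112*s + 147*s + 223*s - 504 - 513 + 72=-180*m^2 + 1020*m - 6*s^3 + s^2*(77 - 6*m) + s*(12*m^2 + 22*m + 258) - 945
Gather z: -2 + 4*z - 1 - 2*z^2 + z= -2*z^2 + 5*z - 3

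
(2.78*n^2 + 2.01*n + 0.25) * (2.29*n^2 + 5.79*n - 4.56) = 6.3662*n^4 + 20.6991*n^3 - 0.4664*n^2 - 7.7181*n - 1.14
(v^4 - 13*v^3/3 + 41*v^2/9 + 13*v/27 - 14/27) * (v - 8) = v^5 - 37*v^4/3 + 353*v^3/9 - 971*v^2/27 - 118*v/27 + 112/27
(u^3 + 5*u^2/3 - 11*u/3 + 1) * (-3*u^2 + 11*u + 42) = -3*u^5 + 6*u^4 + 214*u^3/3 + 80*u^2/3 - 143*u + 42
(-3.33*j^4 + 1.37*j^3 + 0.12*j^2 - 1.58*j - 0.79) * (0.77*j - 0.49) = -2.5641*j^5 + 2.6866*j^4 - 0.5789*j^3 - 1.2754*j^2 + 0.1659*j + 0.3871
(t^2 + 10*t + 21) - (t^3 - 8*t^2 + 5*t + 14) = -t^3 + 9*t^2 + 5*t + 7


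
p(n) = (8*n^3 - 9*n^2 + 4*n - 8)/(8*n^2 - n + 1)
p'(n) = (1 - 16*n)*(8*n^3 - 9*n^2 + 4*n - 8)/(8*n^2 - n + 1)^2 + (24*n^2 - 18*n + 4)/(8*n^2 - n + 1) = (64*n^4 - 16*n^3 + n^2 + 110*n - 4)/(64*n^4 - 16*n^3 + 17*n^2 - 2*n + 1)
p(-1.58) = -3.03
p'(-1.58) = 0.56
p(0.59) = -2.23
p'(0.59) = 6.44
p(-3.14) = -4.30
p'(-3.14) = 0.93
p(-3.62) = -4.75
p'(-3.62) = 0.95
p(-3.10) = -4.26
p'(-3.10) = 0.92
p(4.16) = 3.17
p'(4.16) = 1.01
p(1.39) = 0.11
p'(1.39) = 1.53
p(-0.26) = -5.44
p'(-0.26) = -9.86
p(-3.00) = -4.17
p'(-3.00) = 0.92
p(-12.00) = -13.03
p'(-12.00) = 1.00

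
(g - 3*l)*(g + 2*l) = g^2 - g*l - 6*l^2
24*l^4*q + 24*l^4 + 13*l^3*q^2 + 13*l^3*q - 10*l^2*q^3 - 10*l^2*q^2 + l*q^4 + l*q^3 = (-8*l + q)*(-3*l + q)*(l + q)*(l*q + l)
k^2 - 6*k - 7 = (k - 7)*(k + 1)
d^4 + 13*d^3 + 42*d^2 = d^2*(d + 6)*(d + 7)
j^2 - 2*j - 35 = (j - 7)*(j + 5)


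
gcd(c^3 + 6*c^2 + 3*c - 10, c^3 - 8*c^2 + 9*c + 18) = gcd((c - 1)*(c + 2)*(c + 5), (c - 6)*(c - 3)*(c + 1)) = 1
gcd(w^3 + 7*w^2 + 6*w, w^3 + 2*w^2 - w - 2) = w + 1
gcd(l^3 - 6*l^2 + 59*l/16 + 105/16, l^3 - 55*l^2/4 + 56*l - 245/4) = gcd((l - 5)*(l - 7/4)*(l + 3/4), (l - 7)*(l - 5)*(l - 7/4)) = l^2 - 27*l/4 + 35/4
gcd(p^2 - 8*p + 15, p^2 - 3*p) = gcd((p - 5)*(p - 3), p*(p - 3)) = p - 3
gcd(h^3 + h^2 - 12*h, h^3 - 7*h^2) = h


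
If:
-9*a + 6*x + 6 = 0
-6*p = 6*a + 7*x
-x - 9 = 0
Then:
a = -16/3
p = 95/6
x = -9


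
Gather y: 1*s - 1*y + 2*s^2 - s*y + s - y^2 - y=2*s^2 + 2*s - y^2 + y*(-s - 2)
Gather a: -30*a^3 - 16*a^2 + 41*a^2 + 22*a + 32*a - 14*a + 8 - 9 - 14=-30*a^3 + 25*a^2 + 40*a - 15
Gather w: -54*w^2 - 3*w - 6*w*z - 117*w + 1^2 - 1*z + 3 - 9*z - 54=-54*w^2 + w*(-6*z - 120) - 10*z - 50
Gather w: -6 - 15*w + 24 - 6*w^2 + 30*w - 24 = -6*w^2 + 15*w - 6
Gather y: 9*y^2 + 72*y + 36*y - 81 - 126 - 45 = 9*y^2 + 108*y - 252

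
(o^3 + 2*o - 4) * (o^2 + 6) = o^5 + 8*o^3 - 4*o^2 + 12*o - 24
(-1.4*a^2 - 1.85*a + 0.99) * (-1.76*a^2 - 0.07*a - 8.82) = 2.464*a^4 + 3.354*a^3 + 10.7351*a^2 + 16.2477*a - 8.7318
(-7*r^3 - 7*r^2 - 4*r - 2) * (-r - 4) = 7*r^4 + 35*r^3 + 32*r^2 + 18*r + 8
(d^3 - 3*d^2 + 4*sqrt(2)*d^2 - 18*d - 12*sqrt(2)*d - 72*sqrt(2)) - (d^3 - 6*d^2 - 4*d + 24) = 3*d^2 + 4*sqrt(2)*d^2 - 12*sqrt(2)*d - 14*d - 72*sqrt(2) - 24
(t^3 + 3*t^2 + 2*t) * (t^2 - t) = t^5 + 2*t^4 - t^3 - 2*t^2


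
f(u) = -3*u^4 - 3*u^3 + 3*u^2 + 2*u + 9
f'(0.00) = 2.00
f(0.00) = 9.00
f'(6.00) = -2878.00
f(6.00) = -4407.00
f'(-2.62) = 140.32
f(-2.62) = -63.05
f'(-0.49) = -1.69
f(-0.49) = 8.92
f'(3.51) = -606.74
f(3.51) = -532.10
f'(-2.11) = 62.00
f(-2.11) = -13.15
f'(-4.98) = 1230.99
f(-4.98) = -1401.22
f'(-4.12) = 663.72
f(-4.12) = -602.90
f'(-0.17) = 0.78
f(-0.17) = 8.76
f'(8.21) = -7196.03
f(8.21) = -15062.47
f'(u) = -12*u^3 - 9*u^2 + 6*u + 2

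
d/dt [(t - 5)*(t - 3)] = 2*t - 8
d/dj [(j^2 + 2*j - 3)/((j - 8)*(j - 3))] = (-13*j^2 + 54*j + 15)/(j^4 - 22*j^3 + 169*j^2 - 528*j + 576)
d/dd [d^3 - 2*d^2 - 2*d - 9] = 3*d^2 - 4*d - 2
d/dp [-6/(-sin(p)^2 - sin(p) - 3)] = -6*(2*sin(p) + 1)*cos(p)/(sin(p)^2 + sin(p) + 3)^2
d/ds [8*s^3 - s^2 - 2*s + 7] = 24*s^2 - 2*s - 2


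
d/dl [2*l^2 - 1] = 4*l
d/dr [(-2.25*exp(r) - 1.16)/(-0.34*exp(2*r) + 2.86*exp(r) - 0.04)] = (-0.765*exp(2*r) - 0.7888*exp(r) + 3.4076)*exp(r)/(0.1156*exp(4*r) - 1.9448*exp(3*r) + 8.2068*exp(2*r) - 0.2288*exp(r) + 0.0016)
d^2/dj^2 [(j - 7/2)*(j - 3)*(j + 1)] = 6*j - 11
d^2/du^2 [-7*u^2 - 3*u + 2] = -14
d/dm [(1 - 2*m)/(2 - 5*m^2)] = 2*(-5*m^2 + 5*m - 2)/(25*m^4 - 20*m^2 + 4)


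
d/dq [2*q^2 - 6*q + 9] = 4*q - 6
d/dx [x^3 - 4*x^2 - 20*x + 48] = 3*x^2 - 8*x - 20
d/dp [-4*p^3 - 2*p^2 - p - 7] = -12*p^2 - 4*p - 1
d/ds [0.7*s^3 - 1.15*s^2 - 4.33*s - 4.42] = 2.1*s^2 - 2.3*s - 4.33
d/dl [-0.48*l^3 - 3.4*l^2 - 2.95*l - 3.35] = -1.44*l^2 - 6.8*l - 2.95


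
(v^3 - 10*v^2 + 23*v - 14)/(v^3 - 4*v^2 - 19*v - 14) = (v^2 - 3*v + 2)/(v^2 + 3*v + 2)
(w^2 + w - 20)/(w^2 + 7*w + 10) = (w - 4)/(w + 2)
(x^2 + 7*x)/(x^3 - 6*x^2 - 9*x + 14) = x*(x + 7)/(x^3 - 6*x^2 - 9*x + 14)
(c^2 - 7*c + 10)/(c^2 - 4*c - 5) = (c - 2)/(c + 1)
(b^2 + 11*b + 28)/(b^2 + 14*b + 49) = (b + 4)/(b + 7)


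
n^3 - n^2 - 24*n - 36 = (n - 6)*(n + 2)*(n + 3)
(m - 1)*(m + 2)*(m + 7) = m^3 + 8*m^2 + 5*m - 14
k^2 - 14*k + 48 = (k - 8)*(k - 6)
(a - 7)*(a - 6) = a^2 - 13*a + 42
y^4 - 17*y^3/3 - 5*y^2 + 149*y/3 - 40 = (y - 5)*(y - 8/3)*(y - 1)*(y + 3)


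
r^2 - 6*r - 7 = (r - 7)*(r + 1)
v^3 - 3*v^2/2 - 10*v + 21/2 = (v - 7/2)*(v - 1)*(v + 3)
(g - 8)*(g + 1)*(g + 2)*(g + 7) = g^4 + 2*g^3 - 57*g^2 - 170*g - 112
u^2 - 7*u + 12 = (u - 4)*(u - 3)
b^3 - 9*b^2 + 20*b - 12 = (b - 6)*(b - 2)*(b - 1)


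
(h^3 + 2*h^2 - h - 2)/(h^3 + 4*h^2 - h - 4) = (h + 2)/(h + 4)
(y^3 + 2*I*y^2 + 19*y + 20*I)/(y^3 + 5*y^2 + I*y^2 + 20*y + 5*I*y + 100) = (y + I)/(y + 5)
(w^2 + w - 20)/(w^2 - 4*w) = (w + 5)/w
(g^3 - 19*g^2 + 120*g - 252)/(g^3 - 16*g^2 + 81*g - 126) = (g - 6)/(g - 3)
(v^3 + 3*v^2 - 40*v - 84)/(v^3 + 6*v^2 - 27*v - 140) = (v^2 - 4*v - 12)/(v^2 - v - 20)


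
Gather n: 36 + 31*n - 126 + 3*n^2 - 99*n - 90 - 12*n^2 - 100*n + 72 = -9*n^2 - 168*n - 108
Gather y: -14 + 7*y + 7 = 7*y - 7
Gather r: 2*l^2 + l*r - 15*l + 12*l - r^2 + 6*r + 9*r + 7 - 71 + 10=2*l^2 - 3*l - r^2 + r*(l + 15) - 54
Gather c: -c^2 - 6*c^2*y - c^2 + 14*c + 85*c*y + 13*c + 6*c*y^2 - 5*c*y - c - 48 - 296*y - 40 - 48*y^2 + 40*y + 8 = c^2*(-6*y - 2) + c*(6*y^2 + 80*y + 26) - 48*y^2 - 256*y - 80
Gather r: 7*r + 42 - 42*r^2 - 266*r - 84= -42*r^2 - 259*r - 42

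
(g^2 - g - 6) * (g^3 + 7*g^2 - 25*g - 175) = g^5 + 6*g^4 - 38*g^3 - 192*g^2 + 325*g + 1050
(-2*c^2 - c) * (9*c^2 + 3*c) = -18*c^4 - 15*c^3 - 3*c^2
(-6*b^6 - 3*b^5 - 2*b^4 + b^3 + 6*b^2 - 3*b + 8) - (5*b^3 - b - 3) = -6*b^6 - 3*b^5 - 2*b^4 - 4*b^3 + 6*b^2 - 2*b + 11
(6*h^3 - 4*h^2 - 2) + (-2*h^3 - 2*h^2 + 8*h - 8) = 4*h^3 - 6*h^2 + 8*h - 10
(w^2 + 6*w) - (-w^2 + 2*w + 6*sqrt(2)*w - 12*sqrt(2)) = 2*w^2 - 6*sqrt(2)*w + 4*w + 12*sqrt(2)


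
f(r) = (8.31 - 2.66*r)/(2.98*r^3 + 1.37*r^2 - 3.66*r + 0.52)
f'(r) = (8.31 - 2.66*r)*(-8.94*r^2 - 2.74*r + 3.66)/(2.98*r^3 + 1.37*r^2 - 3.66*r + 0.52)^2 - 2.66/(2.98*r^3 + 1.37*r^2 - 3.66*r + 0.52)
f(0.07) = 29.92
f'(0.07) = 367.51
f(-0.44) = 4.43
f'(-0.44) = 5.24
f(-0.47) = 4.28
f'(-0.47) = 4.51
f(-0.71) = 3.72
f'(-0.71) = 0.52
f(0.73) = -24.26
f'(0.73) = -276.86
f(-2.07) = -1.11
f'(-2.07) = -2.36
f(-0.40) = 4.66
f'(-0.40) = 6.38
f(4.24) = -0.01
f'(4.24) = -0.00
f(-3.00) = -0.29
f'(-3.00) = -0.30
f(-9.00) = -0.02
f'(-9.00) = -0.00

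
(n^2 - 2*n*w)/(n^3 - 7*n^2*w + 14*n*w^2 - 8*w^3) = n/(n^2 - 5*n*w + 4*w^2)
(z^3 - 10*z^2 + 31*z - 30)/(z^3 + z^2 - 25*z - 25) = (z^2 - 5*z + 6)/(z^2 + 6*z + 5)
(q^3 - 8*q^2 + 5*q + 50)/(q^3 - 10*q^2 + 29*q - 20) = (q^2 - 3*q - 10)/(q^2 - 5*q + 4)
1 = 1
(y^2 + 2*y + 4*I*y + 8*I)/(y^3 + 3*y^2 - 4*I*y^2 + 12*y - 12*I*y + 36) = (y^2 + y*(2 + 4*I) + 8*I)/(y^3 + y^2*(3 - 4*I) + y*(12 - 12*I) + 36)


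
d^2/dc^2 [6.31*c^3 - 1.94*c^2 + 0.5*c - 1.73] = 37.86*c - 3.88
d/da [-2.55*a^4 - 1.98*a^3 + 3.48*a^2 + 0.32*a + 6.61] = -10.2*a^3 - 5.94*a^2 + 6.96*a + 0.32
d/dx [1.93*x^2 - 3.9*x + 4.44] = 3.86*x - 3.9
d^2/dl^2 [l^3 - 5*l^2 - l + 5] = 6*l - 10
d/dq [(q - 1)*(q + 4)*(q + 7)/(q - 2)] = 2*(q^3 + 2*q^2 - 20*q - 3)/(q^2 - 4*q + 4)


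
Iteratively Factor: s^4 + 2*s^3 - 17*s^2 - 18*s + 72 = (s + 3)*(s^3 - s^2 - 14*s + 24) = (s - 2)*(s + 3)*(s^2 + s - 12) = (s - 3)*(s - 2)*(s + 3)*(s + 4)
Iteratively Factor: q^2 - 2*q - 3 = (q + 1)*(q - 3)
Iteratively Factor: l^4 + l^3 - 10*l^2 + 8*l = (l - 2)*(l^3 + 3*l^2 - 4*l) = l*(l - 2)*(l^2 + 3*l - 4) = l*(l - 2)*(l - 1)*(l + 4)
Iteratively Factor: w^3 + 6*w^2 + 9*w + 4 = (w + 4)*(w^2 + 2*w + 1) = (w + 1)*(w + 4)*(w + 1)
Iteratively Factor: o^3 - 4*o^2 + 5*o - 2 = (o - 2)*(o^2 - 2*o + 1) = (o - 2)*(o - 1)*(o - 1)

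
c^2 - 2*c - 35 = (c - 7)*(c + 5)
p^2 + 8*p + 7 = (p + 1)*(p + 7)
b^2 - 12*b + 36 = (b - 6)^2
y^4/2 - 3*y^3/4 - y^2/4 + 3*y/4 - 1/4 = (y/2 + 1/2)*(y - 1)^2*(y - 1/2)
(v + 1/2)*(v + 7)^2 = v^3 + 29*v^2/2 + 56*v + 49/2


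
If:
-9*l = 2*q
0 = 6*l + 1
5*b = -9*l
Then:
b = 3/10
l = -1/6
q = 3/4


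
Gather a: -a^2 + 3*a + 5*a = -a^2 + 8*a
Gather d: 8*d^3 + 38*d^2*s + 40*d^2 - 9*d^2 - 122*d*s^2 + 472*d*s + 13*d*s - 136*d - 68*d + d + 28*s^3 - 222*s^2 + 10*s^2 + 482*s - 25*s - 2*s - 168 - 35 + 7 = 8*d^3 + d^2*(38*s + 31) + d*(-122*s^2 + 485*s - 203) + 28*s^3 - 212*s^2 + 455*s - 196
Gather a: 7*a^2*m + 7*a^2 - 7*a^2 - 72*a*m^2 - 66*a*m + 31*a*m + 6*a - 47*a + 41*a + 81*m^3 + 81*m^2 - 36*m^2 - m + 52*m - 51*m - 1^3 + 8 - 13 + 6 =7*a^2*m + a*(-72*m^2 - 35*m) + 81*m^3 + 45*m^2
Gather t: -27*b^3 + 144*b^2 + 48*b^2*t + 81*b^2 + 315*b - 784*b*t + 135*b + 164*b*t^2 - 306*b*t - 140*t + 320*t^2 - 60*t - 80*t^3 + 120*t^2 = -27*b^3 + 225*b^2 + 450*b - 80*t^3 + t^2*(164*b + 440) + t*(48*b^2 - 1090*b - 200)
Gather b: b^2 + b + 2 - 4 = b^2 + b - 2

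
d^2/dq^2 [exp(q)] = exp(q)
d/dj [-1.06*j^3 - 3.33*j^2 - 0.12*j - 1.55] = -3.18*j^2 - 6.66*j - 0.12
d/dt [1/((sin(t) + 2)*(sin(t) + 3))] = -(2*sin(t) + 5)*cos(t)/((sin(t) + 2)^2*(sin(t) + 3)^2)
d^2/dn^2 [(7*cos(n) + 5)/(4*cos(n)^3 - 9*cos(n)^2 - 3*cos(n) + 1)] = (18*(7*cos(n) + 5)*(-4*cos(n)^2 + 6*cos(n) + 1)^2*sin(n)^2 - 7*(9*sin(n)^2 + cos(3*n) - 8)^2*cos(n) + 3*(-9*cos(2*n) + 2*cos(3*n) - 7)*(28*(1 - cos(2*n))^2 + 3*cos(2*n) - 54*cos(3*n) + 21*cos(4*n) - 42)/4)/(9*sin(n)^2 + cos(3*n) - 8)^3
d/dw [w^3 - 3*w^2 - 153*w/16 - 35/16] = 3*w^2 - 6*w - 153/16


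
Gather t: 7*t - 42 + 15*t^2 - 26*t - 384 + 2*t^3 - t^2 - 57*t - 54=2*t^3 + 14*t^2 - 76*t - 480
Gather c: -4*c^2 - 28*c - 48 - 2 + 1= -4*c^2 - 28*c - 49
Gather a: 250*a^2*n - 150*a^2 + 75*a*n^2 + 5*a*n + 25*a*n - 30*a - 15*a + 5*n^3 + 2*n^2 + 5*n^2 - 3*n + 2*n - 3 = a^2*(250*n - 150) + a*(75*n^2 + 30*n - 45) + 5*n^3 + 7*n^2 - n - 3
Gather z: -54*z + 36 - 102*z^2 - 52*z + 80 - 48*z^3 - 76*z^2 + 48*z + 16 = -48*z^3 - 178*z^2 - 58*z + 132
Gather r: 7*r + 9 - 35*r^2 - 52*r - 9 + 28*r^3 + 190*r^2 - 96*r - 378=28*r^3 + 155*r^2 - 141*r - 378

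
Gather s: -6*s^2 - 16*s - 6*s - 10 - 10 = -6*s^2 - 22*s - 20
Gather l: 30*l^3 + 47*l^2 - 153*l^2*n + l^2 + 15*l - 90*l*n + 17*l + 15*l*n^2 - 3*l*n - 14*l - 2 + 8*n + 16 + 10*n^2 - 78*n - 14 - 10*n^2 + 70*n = 30*l^3 + l^2*(48 - 153*n) + l*(15*n^2 - 93*n + 18)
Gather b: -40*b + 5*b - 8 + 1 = -35*b - 7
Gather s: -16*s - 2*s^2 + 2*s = -2*s^2 - 14*s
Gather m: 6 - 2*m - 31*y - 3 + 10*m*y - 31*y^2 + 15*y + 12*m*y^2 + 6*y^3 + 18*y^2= m*(12*y^2 + 10*y - 2) + 6*y^3 - 13*y^2 - 16*y + 3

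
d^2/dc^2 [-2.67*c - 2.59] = 0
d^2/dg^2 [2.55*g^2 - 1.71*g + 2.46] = 5.10000000000000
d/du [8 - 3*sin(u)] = -3*cos(u)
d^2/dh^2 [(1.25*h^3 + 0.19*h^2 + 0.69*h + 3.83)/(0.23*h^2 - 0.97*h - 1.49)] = (1.11022302462516e-16*h^5 + 4.44089209850063e-16*h^4 + 3.36678*h^3 + 12.44607*h^2 + 12.94269*h + 8.6815)/(0.012167*h^6 - 0.153939*h^5 + 0.412758*h^4 + 1.081841*h^3 - 2.673954*h^2 - 6.460491*h - 3.307949)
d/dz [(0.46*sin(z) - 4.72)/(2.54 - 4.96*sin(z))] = -22.2428*cos(z)/(4.96*sin(z) - 2.54)^2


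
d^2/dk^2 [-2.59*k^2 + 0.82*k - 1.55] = -5.18000000000000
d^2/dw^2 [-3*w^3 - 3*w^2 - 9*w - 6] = -18*w - 6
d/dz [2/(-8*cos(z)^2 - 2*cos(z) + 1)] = -4*(8*cos(z) + 1)*sin(z)/(8*cos(z)^2 + 2*cos(z) - 1)^2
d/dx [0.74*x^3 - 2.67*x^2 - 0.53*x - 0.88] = 2.22*x^2 - 5.34*x - 0.53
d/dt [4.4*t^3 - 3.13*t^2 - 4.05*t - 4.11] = 13.2*t^2 - 6.26*t - 4.05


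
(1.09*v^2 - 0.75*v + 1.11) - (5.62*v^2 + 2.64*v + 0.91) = -4.53*v^2 - 3.39*v + 0.2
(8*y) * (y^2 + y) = 8*y^3 + 8*y^2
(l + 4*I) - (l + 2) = -2 + 4*I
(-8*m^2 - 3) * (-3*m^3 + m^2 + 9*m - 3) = 24*m^5 - 8*m^4 - 63*m^3 + 21*m^2 - 27*m + 9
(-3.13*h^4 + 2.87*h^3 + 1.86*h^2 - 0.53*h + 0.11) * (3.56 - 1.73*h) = 5.4149*h^5 - 16.1079*h^4 + 6.9994*h^3 + 7.5385*h^2 - 2.0771*h + 0.3916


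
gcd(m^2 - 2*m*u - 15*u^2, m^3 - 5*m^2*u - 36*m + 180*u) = -m + 5*u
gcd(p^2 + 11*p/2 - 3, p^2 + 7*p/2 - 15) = p + 6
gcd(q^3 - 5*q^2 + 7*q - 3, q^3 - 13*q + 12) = q^2 - 4*q + 3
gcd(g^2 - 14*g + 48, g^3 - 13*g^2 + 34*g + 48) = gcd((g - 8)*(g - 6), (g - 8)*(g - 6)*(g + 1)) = g^2 - 14*g + 48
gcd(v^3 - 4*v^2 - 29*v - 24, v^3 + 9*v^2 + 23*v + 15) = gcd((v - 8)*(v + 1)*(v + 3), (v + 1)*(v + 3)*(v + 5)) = v^2 + 4*v + 3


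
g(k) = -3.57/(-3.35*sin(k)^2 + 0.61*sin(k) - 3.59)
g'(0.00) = 0.17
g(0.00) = 0.99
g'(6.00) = 0.53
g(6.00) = 0.89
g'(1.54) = -0.02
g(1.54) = 0.56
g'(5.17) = 0.22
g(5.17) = 0.52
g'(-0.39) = 0.56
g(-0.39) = 0.83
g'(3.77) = -0.50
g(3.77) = 0.70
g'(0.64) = -0.50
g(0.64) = 0.81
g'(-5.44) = -0.42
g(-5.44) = 0.71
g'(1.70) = 0.07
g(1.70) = 0.57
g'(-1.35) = 0.10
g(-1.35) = 0.48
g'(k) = -3.57*(6.7*sin(k)*cos(k) - 0.61*cos(k))/(-3.35*sin(k)^2 + 0.61*sin(k) - 3.59)^2 = (2.1777 - 23.919*sin(k))*cos(k)/(3.35*sin(k)^2 - 0.61*sin(k) + 3.59)^2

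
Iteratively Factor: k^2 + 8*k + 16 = (k + 4)*(k + 4)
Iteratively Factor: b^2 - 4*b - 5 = (b + 1)*(b - 5)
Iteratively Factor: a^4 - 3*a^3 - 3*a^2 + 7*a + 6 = (a - 2)*(a^3 - a^2 - 5*a - 3) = (a - 2)*(a + 1)*(a^2 - 2*a - 3) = (a - 2)*(a + 1)^2*(a - 3)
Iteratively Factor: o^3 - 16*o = (o)*(o^2 - 16) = o*(o - 4)*(o + 4)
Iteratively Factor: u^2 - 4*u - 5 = (u + 1)*(u - 5)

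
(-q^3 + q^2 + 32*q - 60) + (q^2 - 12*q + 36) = -q^3 + 2*q^2 + 20*q - 24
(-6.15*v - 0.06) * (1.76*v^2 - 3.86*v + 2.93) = -10.824*v^3 + 23.6334*v^2 - 17.7879*v - 0.1758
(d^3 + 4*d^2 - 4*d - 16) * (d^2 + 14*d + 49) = d^5 + 18*d^4 + 101*d^3 + 124*d^2 - 420*d - 784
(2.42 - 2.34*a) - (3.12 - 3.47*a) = 1.13*a - 0.7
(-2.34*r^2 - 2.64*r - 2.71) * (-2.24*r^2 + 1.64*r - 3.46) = 5.2416*r^4 + 2.076*r^3 + 9.8372*r^2 + 4.69*r + 9.3766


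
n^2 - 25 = (n - 5)*(n + 5)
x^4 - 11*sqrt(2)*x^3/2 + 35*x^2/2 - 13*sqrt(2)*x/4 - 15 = (x - 5*sqrt(2)/2)*(x - 2*sqrt(2))*(x - 3*sqrt(2)/2)*(x + sqrt(2)/2)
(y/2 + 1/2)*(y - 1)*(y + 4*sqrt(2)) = y^3/2 + 2*sqrt(2)*y^2 - y/2 - 2*sqrt(2)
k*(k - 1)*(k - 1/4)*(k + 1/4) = k^4 - k^3 - k^2/16 + k/16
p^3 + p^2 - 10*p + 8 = (p - 2)*(p - 1)*(p + 4)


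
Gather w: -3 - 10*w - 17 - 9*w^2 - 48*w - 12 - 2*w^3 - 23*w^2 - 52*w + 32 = -2*w^3 - 32*w^2 - 110*w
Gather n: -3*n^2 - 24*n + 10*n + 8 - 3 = -3*n^2 - 14*n + 5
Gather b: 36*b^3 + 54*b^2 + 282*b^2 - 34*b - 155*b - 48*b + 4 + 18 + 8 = 36*b^3 + 336*b^2 - 237*b + 30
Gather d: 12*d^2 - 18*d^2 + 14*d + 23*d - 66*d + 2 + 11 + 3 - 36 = -6*d^2 - 29*d - 20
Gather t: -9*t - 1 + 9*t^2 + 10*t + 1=9*t^2 + t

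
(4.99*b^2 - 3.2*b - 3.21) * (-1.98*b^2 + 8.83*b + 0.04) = -9.8802*b^4 + 50.3977*b^3 - 21.7006*b^2 - 28.4723*b - 0.1284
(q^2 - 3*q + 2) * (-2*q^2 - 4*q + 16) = -2*q^4 + 2*q^3 + 24*q^2 - 56*q + 32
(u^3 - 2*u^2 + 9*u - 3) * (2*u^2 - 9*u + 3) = 2*u^5 - 13*u^4 + 39*u^3 - 93*u^2 + 54*u - 9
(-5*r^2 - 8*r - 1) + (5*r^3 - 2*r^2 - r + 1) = 5*r^3 - 7*r^2 - 9*r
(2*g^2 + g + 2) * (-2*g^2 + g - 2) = -4*g^4 - 7*g^2 - 4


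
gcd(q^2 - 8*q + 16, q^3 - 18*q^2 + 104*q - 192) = q - 4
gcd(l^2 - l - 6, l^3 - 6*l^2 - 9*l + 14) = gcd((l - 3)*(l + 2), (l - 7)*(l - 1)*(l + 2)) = l + 2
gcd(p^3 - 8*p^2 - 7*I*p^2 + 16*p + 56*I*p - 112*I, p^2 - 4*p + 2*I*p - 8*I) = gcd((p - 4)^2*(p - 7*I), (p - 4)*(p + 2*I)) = p - 4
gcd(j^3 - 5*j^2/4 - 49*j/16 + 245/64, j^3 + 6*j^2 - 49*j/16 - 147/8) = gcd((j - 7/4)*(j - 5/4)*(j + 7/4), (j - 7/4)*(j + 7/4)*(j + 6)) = j^2 - 49/16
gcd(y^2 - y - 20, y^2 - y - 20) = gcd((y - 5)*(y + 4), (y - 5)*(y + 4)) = y^2 - y - 20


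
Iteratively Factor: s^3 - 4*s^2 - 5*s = (s)*(s^2 - 4*s - 5) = s*(s + 1)*(s - 5)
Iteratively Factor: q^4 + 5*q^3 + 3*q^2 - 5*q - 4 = (q + 1)*(q^3 + 4*q^2 - q - 4) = (q - 1)*(q + 1)*(q^2 + 5*q + 4) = (q - 1)*(q + 1)^2*(q + 4)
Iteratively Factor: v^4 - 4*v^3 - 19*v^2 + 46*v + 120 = (v + 2)*(v^3 - 6*v^2 - 7*v + 60) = (v - 5)*(v + 2)*(v^2 - v - 12) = (v - 5)*(v + 2)*(v + 3)*(v - 4)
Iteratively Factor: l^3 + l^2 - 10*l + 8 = (l - 2)*(l^2 + 3*l - 4) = (l - 2)*(l - 1)*(l + 4)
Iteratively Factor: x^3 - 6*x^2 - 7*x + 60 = (x - 4)*(x^2 - 2*x - 15) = (x - 4)*(x + 3)*(x - 5)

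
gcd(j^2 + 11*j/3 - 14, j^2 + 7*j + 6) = j + 6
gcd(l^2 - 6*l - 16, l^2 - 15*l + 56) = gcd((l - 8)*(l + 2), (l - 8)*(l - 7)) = l - 8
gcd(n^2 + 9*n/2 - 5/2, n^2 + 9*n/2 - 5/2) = n^2 + 9*n/2 - 5/2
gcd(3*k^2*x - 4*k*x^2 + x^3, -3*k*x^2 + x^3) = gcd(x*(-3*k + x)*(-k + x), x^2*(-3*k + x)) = -3*k*x + x^2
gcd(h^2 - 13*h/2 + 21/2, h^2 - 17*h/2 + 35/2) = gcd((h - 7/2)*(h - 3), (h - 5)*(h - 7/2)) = h - 7/2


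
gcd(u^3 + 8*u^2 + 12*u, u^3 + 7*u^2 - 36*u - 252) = u + 6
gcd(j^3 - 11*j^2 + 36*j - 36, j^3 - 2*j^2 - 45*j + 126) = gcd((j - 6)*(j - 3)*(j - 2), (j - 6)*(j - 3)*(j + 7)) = j^2 - 9*j + 18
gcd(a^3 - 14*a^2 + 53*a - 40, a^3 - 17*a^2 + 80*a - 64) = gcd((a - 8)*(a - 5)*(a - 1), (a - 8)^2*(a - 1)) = a^2 - 9*a + 8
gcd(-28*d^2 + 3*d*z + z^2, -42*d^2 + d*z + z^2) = 7*d + z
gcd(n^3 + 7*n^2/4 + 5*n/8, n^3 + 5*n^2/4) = n^2 + 5*n/4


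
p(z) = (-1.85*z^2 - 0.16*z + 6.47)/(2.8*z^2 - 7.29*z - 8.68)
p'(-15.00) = 0.01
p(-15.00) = -0.56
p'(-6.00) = 0.03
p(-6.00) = -0.44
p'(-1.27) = 2.94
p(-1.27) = 0.72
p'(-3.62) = 0.08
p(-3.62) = -0.32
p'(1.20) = 0.35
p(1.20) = -0.27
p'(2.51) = 1.45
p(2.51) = 0.60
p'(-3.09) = 0.12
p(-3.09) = -0.26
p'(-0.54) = 3.56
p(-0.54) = -1.53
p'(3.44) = 512.61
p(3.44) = 25.62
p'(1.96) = 0.63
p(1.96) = 0.08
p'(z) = (7.29 - 5.6*z)*(-1.85*z^2 - 0.16*z + 6.47)/(2.8*z^2 - 7.29*z - 8.68)^2 + (-3.7*z - 0.16)/(2.8*z^2 - 7.29*z - 8.68)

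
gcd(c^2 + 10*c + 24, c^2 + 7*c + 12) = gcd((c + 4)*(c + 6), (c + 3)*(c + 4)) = c + 4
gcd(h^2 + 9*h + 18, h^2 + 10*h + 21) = h + 3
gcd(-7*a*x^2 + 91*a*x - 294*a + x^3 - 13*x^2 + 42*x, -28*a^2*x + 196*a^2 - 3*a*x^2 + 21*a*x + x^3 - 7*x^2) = -7*a*x + 49*a + x^2 - 7*x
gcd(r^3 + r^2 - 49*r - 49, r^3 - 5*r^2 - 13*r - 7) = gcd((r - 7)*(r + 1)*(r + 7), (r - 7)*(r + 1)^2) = r^2 - 6*r - 7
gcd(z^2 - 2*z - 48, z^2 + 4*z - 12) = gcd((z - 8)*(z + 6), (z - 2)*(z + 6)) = z + 6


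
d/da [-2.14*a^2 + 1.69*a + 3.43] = 1.69 - 4.28*a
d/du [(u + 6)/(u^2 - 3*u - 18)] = u*(-u - 12)/(u^4 - 6*u^3 - 27*u^2 + 108*u + 324)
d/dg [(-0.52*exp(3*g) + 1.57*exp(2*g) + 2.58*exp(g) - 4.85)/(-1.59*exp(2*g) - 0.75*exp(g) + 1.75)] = (0.8268*exp(4*g) + 0.78*exp(3*g) + 0.194700000000001*exp(2*g) - 9.928*exp(g) + 0.877500000000001)*exp(g)/(2.5281*exp(4*g) + 2.385*exp(3*g) - 5.0025*exp(2*g) - 2.625*exp(g) + 3.0625)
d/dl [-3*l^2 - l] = -6*l - 1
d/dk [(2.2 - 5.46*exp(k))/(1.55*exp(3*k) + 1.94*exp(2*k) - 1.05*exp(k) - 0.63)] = (16.926*exp(3*k) + 0.362399999999997*exp(2*k) - 8.536*exp(k) + 5.7498)*exp(k)/(2.4025*exp(6*k) + 6.014*exp(5*k) + 0.508599999999999*exp(4*k) - 6.027*exp(3*k) - 1.3419*exp(2*k) + 1.323*exp(k) + 0.3969)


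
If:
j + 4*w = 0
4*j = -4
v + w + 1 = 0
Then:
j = -1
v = -5/4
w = 1/4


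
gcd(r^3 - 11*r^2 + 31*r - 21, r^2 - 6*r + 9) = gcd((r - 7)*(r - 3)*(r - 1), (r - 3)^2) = r - 3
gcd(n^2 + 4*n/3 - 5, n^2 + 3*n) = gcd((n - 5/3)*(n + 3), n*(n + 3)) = n + 3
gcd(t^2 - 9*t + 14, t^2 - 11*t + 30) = 1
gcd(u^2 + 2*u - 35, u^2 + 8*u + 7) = u + 7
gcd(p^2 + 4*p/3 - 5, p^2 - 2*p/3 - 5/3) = p - 5/3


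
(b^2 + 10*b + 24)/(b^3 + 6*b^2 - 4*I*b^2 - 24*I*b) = (b + 4)/(b*(b - 4*I))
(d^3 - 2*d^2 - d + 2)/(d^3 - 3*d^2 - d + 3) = (d - 2)/(d - 3)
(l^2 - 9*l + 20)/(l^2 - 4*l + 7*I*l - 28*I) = (l - 5)/(l + 7*I)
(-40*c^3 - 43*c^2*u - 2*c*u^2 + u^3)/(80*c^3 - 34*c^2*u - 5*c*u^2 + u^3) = (c + u)/(-2*c + u)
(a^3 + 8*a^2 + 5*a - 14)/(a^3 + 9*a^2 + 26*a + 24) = (a^2 + 6*a - 7)/(a^2 + 7*a + 12)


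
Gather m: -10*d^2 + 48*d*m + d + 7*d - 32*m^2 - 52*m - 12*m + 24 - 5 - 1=-10*d^2 + 8*d - 32*m^2 + m*(48*d - 64) + 18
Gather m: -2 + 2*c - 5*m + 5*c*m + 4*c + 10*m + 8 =6*c + m*(5*c + 5) + 6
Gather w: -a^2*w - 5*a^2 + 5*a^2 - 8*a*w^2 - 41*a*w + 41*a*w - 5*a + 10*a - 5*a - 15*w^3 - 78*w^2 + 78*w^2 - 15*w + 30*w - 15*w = -a^2*w - 8*a*w^2 - 15*w^3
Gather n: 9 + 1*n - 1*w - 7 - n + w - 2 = 0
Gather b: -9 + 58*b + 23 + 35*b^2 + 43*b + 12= 35*b^2 + 101*b + 26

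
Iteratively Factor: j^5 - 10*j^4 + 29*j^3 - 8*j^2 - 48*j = (j - 3)*(j^4 - 7*j^3 + 8*j^2 + 16*j) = (j - 3)*(j + 1)*(j^3 - 8*j^2 + 16*j) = (j - 4)*(j - 3)*(j + 1)*(j^2 - 4*j) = j*(j - 4)*(j - 3)*(j + 1)*(j - 4)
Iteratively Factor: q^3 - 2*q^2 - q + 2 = (q - 1)*(q^2 - q - 2) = (q - 2)*(q - 1)*(q + 1)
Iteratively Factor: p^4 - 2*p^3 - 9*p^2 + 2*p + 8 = (p + 1)*(p^3 - 3*p^2 - 6*p + 8) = (p - 1)*(p + 1)*(p^2 - 2*p - 8) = (p - 4)*(p - 1)*(p + 1)*(p + 2)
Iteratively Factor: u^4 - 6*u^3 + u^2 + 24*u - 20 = (u - 1)*(u^3 - 5*u^2 - 4*u + 20) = (u - 1)*(u + 2)*(u^2 - 7*u + 10) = (u - 2)*(u - 1)*(u + 2)*(u - 5)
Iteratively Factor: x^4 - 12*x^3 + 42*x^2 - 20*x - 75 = (x - 3)*(x^3 - 9*x^2 + 15*x + 25) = (x - 5)*(x - 3)*(x^2 - 4*x - 5) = (x - 5)^2*(x - 3)*(x + 1)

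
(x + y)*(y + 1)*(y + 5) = x*y^2 + 6*x*y + 5*x + y^3 + 6*y^2 + 5*y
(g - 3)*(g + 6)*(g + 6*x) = g^3 + 6*g^2*x + 3*g^2 + 18*g*x - 18*g - 108*x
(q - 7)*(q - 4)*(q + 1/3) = q^3 - 32*q^2/3 + 73*q/3 + 28/3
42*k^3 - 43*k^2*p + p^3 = (-6*k + p)*(-k + p)*(7*k + p)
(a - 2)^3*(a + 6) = a^4 - 24*a^2 + 64*a - 48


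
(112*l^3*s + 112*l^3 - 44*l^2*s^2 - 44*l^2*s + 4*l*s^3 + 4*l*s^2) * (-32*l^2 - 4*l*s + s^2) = -3584*l^5*s - 3584*l^5 + 960*l^4*s^2 + 960*l^4*s + 160*l^3*s^3 + 160*l^3*s^2 - 60*l^2*s^4 - 60*l^2*s^3 + 4*l*s^5 + 4*l*s^4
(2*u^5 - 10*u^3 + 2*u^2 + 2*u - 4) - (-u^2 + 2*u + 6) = 2*u^5 - 10*u^3 + 3*u^2 - 10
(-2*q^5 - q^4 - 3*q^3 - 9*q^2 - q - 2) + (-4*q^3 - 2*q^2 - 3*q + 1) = -2*q^5 - q^4 - 7*q^3 - 11*q^2 - 4*q - 1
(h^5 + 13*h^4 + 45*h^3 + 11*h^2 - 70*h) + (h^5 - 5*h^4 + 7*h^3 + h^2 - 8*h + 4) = 2*h^5 + 8*h^4 + 52*h^3 + 12*h^2 - 78*h + 4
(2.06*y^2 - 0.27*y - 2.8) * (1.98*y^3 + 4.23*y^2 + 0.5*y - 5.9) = 4.0788*y^5 + 8.1792*y^4 - 5.6561*y^3 - 24.133*y^2 + 0.193*y + 16.52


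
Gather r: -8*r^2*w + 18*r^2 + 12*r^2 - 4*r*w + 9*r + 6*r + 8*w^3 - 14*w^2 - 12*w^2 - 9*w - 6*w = r^2*(30 - 8*w) + r*(15 - 4*w) + 8*w^3 - 26*w^2 - 15*w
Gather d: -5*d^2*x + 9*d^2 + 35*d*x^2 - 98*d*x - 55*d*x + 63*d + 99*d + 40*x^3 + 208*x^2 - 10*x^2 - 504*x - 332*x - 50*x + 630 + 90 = d^2*(9 - 5*x) + d*(35*x^2 - 153*x + 162) + 40*x^3 + 198*x^2 - 886*x + 720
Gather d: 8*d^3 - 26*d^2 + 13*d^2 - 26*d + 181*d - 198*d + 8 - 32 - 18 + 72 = 8*d^3 - 13*d^2 - 43*d + 30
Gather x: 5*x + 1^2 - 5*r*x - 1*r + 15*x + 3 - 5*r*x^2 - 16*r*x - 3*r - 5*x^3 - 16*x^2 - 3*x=-4*r - 5*x^3 + x^2*(-5*r - 16) + x*(17 - 21*r) + 4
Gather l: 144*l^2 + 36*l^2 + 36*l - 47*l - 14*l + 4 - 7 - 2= 180*l^2 - 25*l - 5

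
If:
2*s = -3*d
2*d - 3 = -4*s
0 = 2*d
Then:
No Solution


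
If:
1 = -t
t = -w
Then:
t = -1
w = 1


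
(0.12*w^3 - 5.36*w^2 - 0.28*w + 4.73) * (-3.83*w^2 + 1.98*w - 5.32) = -0.4596*w^5 + 20.7664*w^4 - 10.1788*w^3 + 9.8449*w^2 + 10.855*w - 25.1636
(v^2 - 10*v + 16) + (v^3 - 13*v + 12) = v^3 + v^2 - 23*v + 28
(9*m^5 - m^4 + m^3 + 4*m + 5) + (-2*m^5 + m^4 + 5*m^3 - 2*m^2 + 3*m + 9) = 7*m^5 + 6*m^3 - 2*m^2 + 7*m + 14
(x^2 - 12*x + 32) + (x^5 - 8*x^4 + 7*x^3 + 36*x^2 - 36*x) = x^5 - 8*x^4 + 7*x^3 + 37*x^2 - 48*x + 32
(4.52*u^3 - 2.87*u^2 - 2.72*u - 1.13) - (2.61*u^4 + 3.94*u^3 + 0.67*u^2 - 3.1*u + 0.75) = -2.61*u^4 + 0.58*u^3 - 3.54*u^2 + 0.38*u - 1.88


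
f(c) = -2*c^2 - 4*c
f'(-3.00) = 8.00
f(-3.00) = -6.00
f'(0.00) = -4.00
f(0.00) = 0.00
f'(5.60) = -26.40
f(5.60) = -85.12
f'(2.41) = -13.64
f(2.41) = -21.26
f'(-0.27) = -2.92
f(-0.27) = 0.93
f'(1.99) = -11.96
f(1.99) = -15.88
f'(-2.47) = 5.88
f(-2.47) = -2.32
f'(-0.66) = -1.36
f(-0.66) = 1.77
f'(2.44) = -13.76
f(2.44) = -21.67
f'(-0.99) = -0.04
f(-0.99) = 2.00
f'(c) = -4*c - 4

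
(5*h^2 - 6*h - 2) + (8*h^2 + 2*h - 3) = 13*h^2 - 4*h - 5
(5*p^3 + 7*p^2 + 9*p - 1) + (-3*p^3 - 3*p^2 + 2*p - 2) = 2*p^3 + 4*p^2 + 11*p - 3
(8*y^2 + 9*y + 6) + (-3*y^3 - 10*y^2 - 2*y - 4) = -3*y^3 - 2*y^2 + 7*y + 2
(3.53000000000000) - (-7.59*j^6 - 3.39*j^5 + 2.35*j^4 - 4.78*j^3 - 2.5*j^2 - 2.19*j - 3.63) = 7.59*j^6 + 3.39*j^5 - 2.35*j^4 + 4.78*j^3 + 2.5*j^2 + 2.19*j + 7.16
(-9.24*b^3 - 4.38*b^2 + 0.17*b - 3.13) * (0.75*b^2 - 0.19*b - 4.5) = -6.93*b^5 - 1.5294*b^4 + 42.5397*b^3 + 17.3302*b^2 - 0.1703*b + 14.085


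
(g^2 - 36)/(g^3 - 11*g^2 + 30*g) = (g + 6)/(g*(g - 5))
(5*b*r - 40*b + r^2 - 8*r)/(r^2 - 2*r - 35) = (-5*b*r + 40*b - r^2 + 8*r)/(-r^2 + 2*r + 35)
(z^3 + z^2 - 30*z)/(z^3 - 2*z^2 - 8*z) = (-z^2 - z + 30)/(-z^2 + 2*z + 8)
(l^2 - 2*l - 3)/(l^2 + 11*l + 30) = (l^2 - 2*l - 3)/(l^2 + 11*l + 30)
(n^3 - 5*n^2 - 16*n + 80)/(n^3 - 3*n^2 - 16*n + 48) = (n - 5)/(n - 3)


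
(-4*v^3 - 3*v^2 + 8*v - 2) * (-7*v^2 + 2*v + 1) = 28*v^5 + 13*v^4 - 66*v^3 + 27*v^2 + 4*v - 2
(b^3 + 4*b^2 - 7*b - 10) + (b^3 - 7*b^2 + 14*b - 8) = 2*b^3 - 3*b^2 + 7*b - 18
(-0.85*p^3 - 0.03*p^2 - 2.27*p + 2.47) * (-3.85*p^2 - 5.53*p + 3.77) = 3.2725*p^5 + 4.816*p^4 + 5.7009*p^3 + 2.9305*p^2 - 22.217*p + 9.3119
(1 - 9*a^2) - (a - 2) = -9*a^2 - a + 3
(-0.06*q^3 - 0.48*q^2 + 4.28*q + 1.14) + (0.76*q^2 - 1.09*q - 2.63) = -0.06*q^3 + 0.28*q^2 + 3.19*q - 1.49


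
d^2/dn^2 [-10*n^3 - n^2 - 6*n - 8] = -60*n - 2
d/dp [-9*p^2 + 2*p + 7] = 2 - 18*p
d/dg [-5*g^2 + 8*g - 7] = 8 - 10*g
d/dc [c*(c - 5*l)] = 2*c - 5*l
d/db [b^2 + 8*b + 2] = 2*b + 8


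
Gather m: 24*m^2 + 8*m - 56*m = 24*m^2 - 48*m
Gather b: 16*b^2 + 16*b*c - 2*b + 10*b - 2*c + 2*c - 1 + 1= 16*b^2 + b*(16*c + 8)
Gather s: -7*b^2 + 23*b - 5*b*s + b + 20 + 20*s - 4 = -7*b^2 + 24*b + s*(20 - 5*b) + 16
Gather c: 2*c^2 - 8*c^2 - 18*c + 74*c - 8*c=-6*c^2 + 48*c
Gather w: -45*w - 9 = -45*w - 9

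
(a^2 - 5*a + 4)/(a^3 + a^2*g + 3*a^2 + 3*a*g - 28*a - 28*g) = (a - 1)/(a^2 + a*g + 7*a + 7*g)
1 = 1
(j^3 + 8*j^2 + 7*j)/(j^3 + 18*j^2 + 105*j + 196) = j*(j + 1)/(j^2 + 11*j + 28)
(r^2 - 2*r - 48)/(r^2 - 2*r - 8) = (-r^2 + 2*r + 48)/(-r^2 + 2*r + 8)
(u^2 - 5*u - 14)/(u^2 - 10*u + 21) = (u + 2)/(u - 3)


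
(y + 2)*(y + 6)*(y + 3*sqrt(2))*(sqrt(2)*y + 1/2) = sqrt(2)*y^4 + 13*y^3/2 + 8*sqrt(2)*y^3 + 27*sqrt(2)*y^2/2 + 52*y^2 + 12*sqrt(2)*y + 78*y + 18*sqrt(2)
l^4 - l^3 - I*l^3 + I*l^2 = l^2*(l - 1)*(l - I)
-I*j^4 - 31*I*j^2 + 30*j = j*(j - 6*I)*(j + 5*I)*(-I*j + 1)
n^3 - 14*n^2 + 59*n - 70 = (n - 7)*(n - 5)*(n - 2)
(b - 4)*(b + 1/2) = b^2 - 7*b/2 - 2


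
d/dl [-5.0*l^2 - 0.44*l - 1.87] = -10.0*l - 0.44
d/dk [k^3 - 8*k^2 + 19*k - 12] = 3*k^2 - 16*k + 19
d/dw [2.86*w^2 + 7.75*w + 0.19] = 5.72*w + 7.75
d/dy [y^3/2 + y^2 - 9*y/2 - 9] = 3*y^2/2 + 2*y - 9/2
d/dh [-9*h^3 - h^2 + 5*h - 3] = -27*h^2 - 2*h + 5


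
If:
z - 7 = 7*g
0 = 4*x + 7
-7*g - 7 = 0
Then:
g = -1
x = -7/4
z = 0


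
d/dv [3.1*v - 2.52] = 3.10000000000000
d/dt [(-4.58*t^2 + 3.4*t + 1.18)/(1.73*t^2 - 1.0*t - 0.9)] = (-1.302*t^2 + 4.1612*t - 1.88)/(2.9929*t^4 - 3.46*t^3 - 2.114*t^2 + 1.8*t + 0.81)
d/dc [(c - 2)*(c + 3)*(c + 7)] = 3*c^2 + 16*c + 1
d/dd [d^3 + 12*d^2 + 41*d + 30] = 3*d^2 + 24*d + 41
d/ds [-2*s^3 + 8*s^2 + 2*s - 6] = -6*s^2 + 16*s + 2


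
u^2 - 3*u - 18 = (u - 6)*(u + 3)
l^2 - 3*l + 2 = (l - 2)*(l - 1)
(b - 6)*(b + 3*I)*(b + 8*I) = b^3 - 6*b^2 + 11*I*b^2 - 24*b - 66*I*b + 144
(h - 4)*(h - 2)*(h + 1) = h^3 - 5*h^2 + 2*h + 8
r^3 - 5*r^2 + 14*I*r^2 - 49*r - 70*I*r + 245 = (r - 5)*(r + 7*I)^2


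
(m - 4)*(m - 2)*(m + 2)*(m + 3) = m^4 - m^3 - 16*m^2 + 4*m + 48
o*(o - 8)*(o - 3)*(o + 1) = o^4 - 10*o^3 + 13*o^2 + 24*o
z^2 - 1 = (z - 1)*(z + 1)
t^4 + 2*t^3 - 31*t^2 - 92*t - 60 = (t - 6)*(t + 1)*(t + 2)*(t + 5)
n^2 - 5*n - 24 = (n - 8)*(n + 3)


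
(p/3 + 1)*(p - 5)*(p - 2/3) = p^3/3 - 8*p^2/9 - 41*p/9 + 10/3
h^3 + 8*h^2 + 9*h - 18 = (h - 1)*(h + 3)*(h + 6)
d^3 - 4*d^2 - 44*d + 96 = (d - 8)*(d - 2)*(d + 6)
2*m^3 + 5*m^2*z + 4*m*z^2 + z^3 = (m + z)^2*(2*m + z)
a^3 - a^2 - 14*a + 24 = (a - 3)*(a - 2)*(a + 4)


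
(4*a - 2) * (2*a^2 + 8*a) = 8*a^3 + 28*a^2 - 16*a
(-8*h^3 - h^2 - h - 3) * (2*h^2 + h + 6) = -16*h^5 - 10*h^4 - 51*h^3 - 13*h^2 - 9*h - 18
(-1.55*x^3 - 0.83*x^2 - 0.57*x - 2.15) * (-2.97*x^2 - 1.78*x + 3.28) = 4.6035*x^5 + 5.2241*x^4 - 1.9137*x^3 + 4.6777*x^2 + 1.9574*x - 7.052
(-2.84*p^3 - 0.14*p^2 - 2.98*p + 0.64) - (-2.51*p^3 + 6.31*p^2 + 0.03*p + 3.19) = -0.33*p^3 - 6.45*p^2 - 3.01*p - 2.55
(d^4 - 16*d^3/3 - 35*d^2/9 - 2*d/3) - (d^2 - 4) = d^4 - 16*d^3/3 - 44*d^2/9 - 2*d/3 + 4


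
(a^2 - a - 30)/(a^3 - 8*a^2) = (a^2 - a - 30)/(a^2*(a - 8))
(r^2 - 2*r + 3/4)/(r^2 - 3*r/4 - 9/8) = 2*(2*r - 1)/(4*r + 3)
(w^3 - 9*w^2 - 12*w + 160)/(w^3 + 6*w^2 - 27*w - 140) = (w - 8)/(w + 7)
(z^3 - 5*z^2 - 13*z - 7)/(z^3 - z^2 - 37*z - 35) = (z + 1)/(z + 5)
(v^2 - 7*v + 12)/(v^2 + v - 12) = (v - 4)/(v + 4)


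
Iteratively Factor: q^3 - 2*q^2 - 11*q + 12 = (q - 4)*(q^2 + 2*q - 3) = (q - 4)*(q + 3)*(q - 1)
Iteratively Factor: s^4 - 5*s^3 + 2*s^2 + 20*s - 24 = (s + 2)*(s^3 - 7*s^2 + 16*s - 12) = (s - 3)*(s + 2)*(s^2 - 4*s + 4) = (s - 3)*(s - 2)*(s + 2)*(s - 2)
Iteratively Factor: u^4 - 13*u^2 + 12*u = (u + 4)*(u^3 - 4*u^2 + 3*u) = (u - 3)*(u + 4)*(u^2 - u) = (u - 3)*(u - 1)*(u + 4)*(u)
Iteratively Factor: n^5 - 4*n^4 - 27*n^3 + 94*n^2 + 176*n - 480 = (n - 5)*(n^4 + n^3 - 22*n^2 - 16*n + 96) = (n - 5)*(n - 4)*(n^3 + 5*n^2 - 2*n - 24) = (n - 5)*(n - 4)*(n - 2)*(n^2 + 7*n + 12) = (n - 5)*(n - 4)*(n - 2)*(n + 3)*(n + 4)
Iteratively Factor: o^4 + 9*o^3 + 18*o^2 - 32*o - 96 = (o + 4)*(o^3 + 5*o^2 - 2*o - 24) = (o + 4)^2*(o^2 + o - 6) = (o + 3)*(o + 4)^2*(o - 2)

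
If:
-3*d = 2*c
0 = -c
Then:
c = 0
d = 0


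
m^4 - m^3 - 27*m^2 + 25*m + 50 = (m - 5)*(m - 2)*(m + 1)*(m + 5)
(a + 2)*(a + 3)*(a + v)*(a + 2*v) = a^4 + 3*a^3*v + 5*a^3 + 2*a^2*v^2 + 15*a^2*v + 6*a^2 + 10*a*v^2 + 18*a*v + 12*v^2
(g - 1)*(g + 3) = g^2 + 2*g - 3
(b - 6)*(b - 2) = b^2 - 8*b + 12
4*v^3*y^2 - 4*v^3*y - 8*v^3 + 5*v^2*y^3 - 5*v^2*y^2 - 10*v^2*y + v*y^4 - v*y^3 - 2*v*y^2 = (v + y)*(4*v + y)*(y - 2)*(v*y + v)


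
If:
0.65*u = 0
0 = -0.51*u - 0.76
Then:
No Solution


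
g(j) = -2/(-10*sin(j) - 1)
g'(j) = -20*cos(j)/(-10*sin(j) - 1)^2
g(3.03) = 0.95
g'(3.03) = 4.45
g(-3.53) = 0.42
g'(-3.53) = 0.81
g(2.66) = 0.36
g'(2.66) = 0.56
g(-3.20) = 1.26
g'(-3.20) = 7.96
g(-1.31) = -0.23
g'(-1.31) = -0.07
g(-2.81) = -0.89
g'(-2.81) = 3.72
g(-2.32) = -0.32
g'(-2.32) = 0.34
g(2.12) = 0.21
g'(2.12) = 0.11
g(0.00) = 2.00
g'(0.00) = -20.00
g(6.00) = -1.11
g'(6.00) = -5.97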